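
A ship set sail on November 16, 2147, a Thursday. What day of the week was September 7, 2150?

Monday

Day-of-year of November 16, 2147: 320.
Day-of-year of September 7, 2150: 250.
2147 has 365 days, so 365 − 320 = 45 days remain in 2147.
Full years: 2148: 366; 2149: 365. Sum = 731.
Total: 45 + 731 + 250 = 1026 days.
1026 mod 7 = 4, so 4 days after Thursday is Monday.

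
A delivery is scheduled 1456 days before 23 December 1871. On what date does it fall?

28 December 1867

Count 1456 days before December 23, 1871:
Day-of-year of December 28, 1867: 362.
Day-of-year of December 23, 1871: 357.
1867 has 365 days, so 365 − 362 = 3 days remain in 1867.
Full years: 1868: 366; 1869: 365; 1870: 365. Sum = 1096.
Total: 3 + 1096 + 357 = 1456 days.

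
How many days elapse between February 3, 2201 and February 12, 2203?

739

February 3, 2201 → February 3, 2202: 365 days.
February 3, 2202 → February 3, 2203: 365 days.
Within February 2203: 12 − 3 = 9 days.
Total: 739 days.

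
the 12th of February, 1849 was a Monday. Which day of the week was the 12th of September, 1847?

Sunday

Count forward from the earlier date (September 12, 1847) to the later (February 12, 1849):
September 12, 1847 → September 12, 1848: 366 days (1848 is a leap year).
September 1848: 30 − 12 = 18 days remain.
Then October (31), November (30), December (31), January (31): 31 + 30 + 31 + 31 = 123 days.
February 1–12, 1849: 12 days (1849 is not a leap year).
Residual: 153 days.
Total: 519 days.
519 mod 7 = 1, so 1 day before Monday is Sunday.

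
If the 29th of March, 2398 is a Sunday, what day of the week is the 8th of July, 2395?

Saturday

Count forward from the earlier date (July 8, 2395) to the later (March 29, 2398):
Day-of-year of July 8, 2395: 189.
Day-of-year of March 29, 2398: 88.
2395 has 365 days, so 365 − 189 = 176 days remain in 2395.
Full years: 2396: 366; 2397: 365. Sum = 731.
Total: 176 + 731 + 88 = 995 days.
995 mod 7 = 1, so 1 day before Sunday is Saturday.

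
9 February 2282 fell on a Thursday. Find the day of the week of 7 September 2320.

From February 9, 2282 to February 9, 2320: 38 years, of which 8 contain a Feb 29 — 30×365 + 8×366 = 13878 days.
(2300 is not a leap year (divisible by 100 but not 400).)
February 2320: 29 − 9 = 20 days remain (2320 is a leap year, so February has 29 days).
Then March (31), April (30), May (31), June (30), July (31), August (31): 31 + 30 + 31 + 30 + 31 + 31 = 184 days.
September 1–7, 2320: 7 days.
Residual: 211 days.
Total: 14089 days.
14089 mod 7 = 5, so 5 days after Thursday is Tuesday.

Tuesday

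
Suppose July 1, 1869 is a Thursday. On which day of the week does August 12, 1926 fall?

From July 1, 1869 to July 1, 1926: 57 years, of which 13 contain a Feb 29 — 44×365 + 13×366 = 20818 days.
(1900 is not a leap year (divisible by 100 but not 400).)
July 1926: 31 − 1 = 30 days remain.
August 1–12, 1926: 12 days.
Residual: 42 days.
Total: 20860 days.
20860 is a multiple of 7, so August 12, 1926 falls on the same weekday: Thursday.

Thursday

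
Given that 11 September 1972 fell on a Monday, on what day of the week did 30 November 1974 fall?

September 11, 1972 → September 11, 1973: 365 days.
September 11, 1973 → September 11, 1974: 365 days.
September 1974: 30 − 11 = 19 days remain.
Then October (31): 31 days.
November 1–30, 1974: 30 days.
Residual: 80 days.
Total: 810 days.
810 mod 7 = 5, so 5 days after Monday is Saturday.

Saturday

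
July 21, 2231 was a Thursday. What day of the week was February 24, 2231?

Thursday

Count forward from the earlier date (February 24, 2231) to the later (July 21, 2231):
February 2231: 28 − 24 = 4 days remain (2231 is not a leap year, so February has 28 days).
Then March (31), April (30), May (31), June (30): 31 + 30 + 31 + 30 = 122 days.
July 1–21, 2231: 21 days.
Total: 4 + 122 + 21 = 147 days.
147 is a multiple of 7, so February 24, 2231 falls on the same weekday: Thursday.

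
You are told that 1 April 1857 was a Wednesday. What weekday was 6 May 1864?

Day-of-year of April 1, 1857: 91.
Day-of-year of May 6, 1864: 127.
1857 has 365 days, so 365 − 91 = 274 days remain in 1857.
Full years: 1858: 365; 1859: 365; 1860: 366; 1861: 365; 1862: 365; 1863: 365. Sum = 2191.
Total: 274 + 2191 + 127 = 2592 days.
2592 mod 7 = 2, so 2 days after Wednesday is Friday.

Friday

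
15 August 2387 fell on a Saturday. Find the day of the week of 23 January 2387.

Friday

Count forward from the earlier date (January 23, 2387) to the later (August 15, 2387):
January 2387: 31 − 23 = 8 days remain.
Then February 2387 (28), March (31), April (30), May (31), June (30), July (31): 28 + 31 + 30 + 31 + 30 + 31 = 181 days.
August 1–15, 2387: 15 days.
Total: 8 + 181 + 15 = 204 days.
204 mod 7 = 1, so 1 day before Saturday is Friday.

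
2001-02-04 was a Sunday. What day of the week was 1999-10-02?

Saturday

Count forward from the earlier date (October 2, 1999) to the later (February 4, 2001):
October 1999: 31 − 2 = 29 days remain.
Then 15 full months totalling 458 days.
February 1–4, 2001: 4 days (2001 is not a leap year).
Total: 29 + 458 + 4 = 491 days.
491 mod 7 = 1, so 1 day before Sunday is Saturday.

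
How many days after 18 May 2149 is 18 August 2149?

May 2149: 31 − 18 = 13 days remain.
Then June (30), July (31): 30 + 31 = 61 days.
August 1–18, 2149: 18 days.
Total: 13 + 61 + 18 = 92 days.

92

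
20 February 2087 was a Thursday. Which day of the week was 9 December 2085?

Count forward from the earlier date (December 9, 2085) to the later (February 20, 2087):
Day-of-year of December 9, 2085: 343.
Day-of-year of February 20, 2087: 51.
2085 has 365 days, so 365 − 343 = 22 days remain in 2085.
Full years: 2086: 365. Sum = 365.
Total: 22 + 365 + 51 = 438 days.
438 mod 7 = 4, so 4 days before Thursday is Sunday.

Sunday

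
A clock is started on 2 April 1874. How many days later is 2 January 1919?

Day-of-year of April 2, 1874: 92.
Day-of-year of January 2, 1919: 2.
1874 has 365 days, so 365 − 92 = 273 days remain in 1874.
Full years 1875–1918: 34 common + 10 leap = 34×365 + 10×366 = 16070 days.
Total: 273 + 16070 + 2 = 16345 days.

16345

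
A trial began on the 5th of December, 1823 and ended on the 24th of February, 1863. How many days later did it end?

From December 5, 1823 to December 5, 1862: 39 years, of which 10 contain a Feb 29 — 29×365 + 10×366 = 14245 days.
December 1862: 31 − 5 = 26 days remain.
Then January (31): 31 days.
February 1–24, 1863: 24 days (1863 is not a leap year).
Residual: 81 days.
Total: 14326 days.

14326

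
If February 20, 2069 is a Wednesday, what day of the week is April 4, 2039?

Monday

Count forward from the earlier date (April 4, 2039) to the later (February 20, 2069):
Day-of-year of April 4, 2039: 94.
Day-of-year of February 20, 2069: 51.
2039 has 365 days, so 365 − 94 = 271 days remain in 2039.
Full years 2040–2068: 21 common + 8 leap = 21×365 + 8×366 = 10593 days.
Total: 271 + 10593 + 51 = 10915 days.
10915 mod 7 = 2, so 2 days before Wednesday is Monday.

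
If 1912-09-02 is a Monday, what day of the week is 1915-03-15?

Monday

Day-of-year of September 2, 1912: 246.
Day-of-year of March 15, 1915: 74.
1912 has 366 days, so 366 − 246 = 120 days remain in 1912.
Full years: 1913: 365; 1914: 365. Sum = 730.
Total: 120 + 730 + 74 = 924 days.
924 is a multiple of 7, so 1915-03-15 falls on the same weekday: Monday.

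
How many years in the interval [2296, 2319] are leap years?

5

Years divisible by 4 in [2296, 2319]: 2296, 2300, 2304, 2308, 2312, 2316.
Of these, 2300 is divisible by 100 but not 400, so not leap.
Leap years: 6 − 1 = 5.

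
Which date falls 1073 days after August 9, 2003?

July 17, 2006

Count 1073 days after August 9, 2003:
Day-of-year of August 9, 2003: 221.
Day-of-year of July 17, 2006: 198.
2003 has 365 days, so 365 − 221 = 144 days remain in 2003.
Full years: 2004: 366; 2005: 365. Sum = 731.
Total: 144 + 731 + 198 = 1073 days.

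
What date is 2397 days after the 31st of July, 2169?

the 22nd of February, 2176

Count 2397 days after July 31, 2169:
July 31, 2169 → July 31, 2170: 365 days.
July 31, 2170 → July 31, 2171: 365 days.
July 31, 2171 → July 31, 2172: 366 days (2172 is a leap year).
July 31, 2172 → July 31, 2173: 365 days.
July 31, 2173 → July 31, 2174: 365 days.
July 31, 2174 → July 31, 2175: 365 days.
July 2175: 31 − 31 = 0 days remain.
Then August (31), September (30), October (31), November (30), December (31), January (31): 31 + 30 + 31 + 30 + 31 + 31 = 184 days.
February 1–22, 2176: 22 days (2176 is a leap year).
Residual: 206 days.
Total: 2397 days.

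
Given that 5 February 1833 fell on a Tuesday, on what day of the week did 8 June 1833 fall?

February 1833: 28 − 5 = 23 days remain (1833 is not a leap year, so February has 28 days).
Then March (31), April (30), May (31): 31 + 30 + 31 = 92 days.
June 1–8, 1833: 8 days.
Total: 23 + 92 + 8 = 123 days.
123 mod 7 = 4, so 4 days after Tuesday is Saturday.

Saturday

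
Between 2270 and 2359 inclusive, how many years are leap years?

Years divisible by 4: 2272, 2276, …, 2356 — 22 in all.
Of these, 2300 is divisible by 100 but not 400, so not leap.
Leap years: 22 − 1 = 21.

21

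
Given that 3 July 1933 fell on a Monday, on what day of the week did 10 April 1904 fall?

Sunday

Count forward from the earlier date (April 10, 1904) to the later (July 3, 1933):
Day-of-year of April 10, 1904: 101.
Day-of-year of July 3, 1933: 184.
1904 has 366 days, so 366 − 101 = 265 days remain in 1904.
Full years 1905–1932: 21 common + 7 leap = 21×365 + 7×366 = 10227 days.
Total: 265 + 10227 + 184 = 10676 days.
10676 mod 7 = 1, so 1 day before Monday is Sunday.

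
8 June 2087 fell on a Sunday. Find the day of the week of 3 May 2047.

Friday

Count forward from the earlier date (May 3, 2047) to the later (June 8, 2087):
Day-of-year of May 3, 2047: 123.
Day-of-year of June 8, 2087: 159.
2047 has 365 days, so 365 − 123 = 242 days remain in 2047.
Full years 2048–2086: 29 common + 10 leap = 29×365 + 10×366 = 14245 days.
Total: 242 + 14245 + 159 = 14646 days.
14646 mod 7 = 2, so 2 days before Sunday is Friday.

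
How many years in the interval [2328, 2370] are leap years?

11

Years divisible by 4 in [2328, 2370]: 2328, 2332, 2336, 2340, 2344, 2348, 2352, 2356, 2360, 2364, 2368.
No century exceptions apply. Count: 11.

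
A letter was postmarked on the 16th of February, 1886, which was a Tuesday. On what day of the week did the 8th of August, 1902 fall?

Friday

Day-of-year of February 16, 1886: 47.
Day-of-year of August 8, 1902: 220.
1886 has 365 days, so 365 − 47 = 318 days remain in 1886.
Full years 1887–1901: 12 common + 3 leap = 12×365 + 3×366 = 5478 days.
Total: 318 + 5478 + 220 = 6016 days.
6016 mod 7 = 3, so 3 days after Tuesday is Friday.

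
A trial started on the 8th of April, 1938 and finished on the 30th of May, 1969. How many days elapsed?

Day-of-year of April 8, 1938: 98.
Day-of-year of May 30, 1969: 150.
1938 has 365 days, so 365 − 98 = 267 days remain in 1938.
Full years 1939–1968: 22 common + 8 leap = 22×365 + 8×366 = 10958 days.
Total: 267 + 10958 + 150 = 11375 days.

11375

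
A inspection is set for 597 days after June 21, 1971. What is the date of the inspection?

February 7, 1973

Count 597 days after June 21, 1971:
Day-of-year of June 21, 1971: 172.
Day-of-year of February 7, 1973: 38.
1971 has 365 days, so 365 − 172 = 193 days remain in 1971.
Full years: 1972: 366. Sum = 366.
Total: 193 + 366 + 38 = 597 days.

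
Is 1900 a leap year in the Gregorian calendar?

1900 is not a leap year (divisible by 100 but not 400).

No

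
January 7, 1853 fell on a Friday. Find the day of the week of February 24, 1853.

Thursday

January 1853: 31 − 7 = 24 days remain.
February 1–24, 1853: 24 days (1853 is not a leap year).
Total: 24 + 24 = 48 days.
48 mod 7 = 6, so 6 days after Friday is Thursday.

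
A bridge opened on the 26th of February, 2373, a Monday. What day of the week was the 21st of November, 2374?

Thursday

February 26, 2373 → February 26, 2374: 365 days.
February 2374: 28 − 26 = 2 days remain (2374 is not a leap year, so February has 28 days).
Then March (31), April (30), May (31), June (30), July (31), August (31), September (30), October (31): 31 + 30 + 31 + 30 + 31 + 31 + 30 + 31 = 245 days.
November 1–21, 2374: 21 days.
Residual: 268 days.
Total: 633 days.
633 mod 7 = 3, so 3 days after Monday is Thursday.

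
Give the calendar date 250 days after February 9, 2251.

October 17, 2251

Count 250 days after February 9, 2251:
February 2251: 28 − 9 = 19 days remain (2251 is not a leap year, so February has 28 days).
Then March (31), April (30), May (31), June (30), July (31), August (31), September (30): 31 + 30 + 31 + 30 + 31 + 31 + 30 = 214 days.
October 1–17, 2251: 17 days.
Total: 19 + 214 + 17 = 250 days.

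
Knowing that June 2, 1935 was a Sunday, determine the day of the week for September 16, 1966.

From June 2, 1935 to June 2, 1966: 31 years, of which 8 contain a Feb 29 — 23×365 + 8×366 = 11323 days.
June 1966: 30 − 2 = 28 days remain.
Then July (31), August (31): 31 + 31 = 62 days.
September 1–16, 1966: 16 days.
Residual: 106 days.
Total: 11429 days.
11429 mod 7 = 5, so 5 days after Sunday is Friday.

Friday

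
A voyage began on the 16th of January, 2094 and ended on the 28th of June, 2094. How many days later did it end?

163

January 2094: 31 − 16 = 15 days remain.
Then February 2094 (28), March (31), April (30), May (31): 28 + 31 + 30 + 31 = 120 days.
June 1–28, 2094: 28 days.
Total: 15 + 120 + 28 = 163 days.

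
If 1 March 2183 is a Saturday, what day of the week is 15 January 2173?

Count forward from the earlier date (January 15, 2173) to the later (March 1, 2183):
Day-of-year of January 15, 2173: 15.
Day-of-year of March 1, 2183: 60.
2173 has 365 days, so 365 − 15 = 350 days remain in 2173.
Full years 2174–2182: 7 common + 2 leap = 7×365 + 2×366 = 3287 days.
Total: 350 + 3287 + 60 = 3697 days.
3697 mod 7 = 1, so 1 day before Saturday is Friday.

Friday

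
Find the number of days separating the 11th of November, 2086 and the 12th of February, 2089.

November 11, 2086 → November 11, 2087: 365 days.
November 11, 2087 → November 11, 2088: 366 days (2088 is a leap year).
November 2088: 30 − 11 = 19 days remain.
Then December (31), January (31): 31 + 31 = 62 days.
February 1–12, 2089: 12 days (2089 is not a leap year).
Residual: 93 days.
Total: 824 days.

824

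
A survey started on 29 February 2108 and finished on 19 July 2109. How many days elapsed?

506

Day-of-year of February 29, 2108: 60.
Day-of-year of July 19, 2109: 200.
2108 has 366 days, so 366 − 60 = 306 days remain in 2108.
Total: 306 + 200 = 506 days.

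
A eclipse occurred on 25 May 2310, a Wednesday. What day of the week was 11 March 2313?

Tuesday

Day-of-year of May 25, 2310: 145.
Day-of-year of March 11, 2313: 70.
2310 has 365 days, so 365 − 145 = 220 days remain in 2310.
Full years: 2311: 365; 2312: 366. Sum = 731.
Total: 220 + 731 + 70 = 1021 days.
1021 mod 7 = 6, so 6 days after Wednesday is Tuesday.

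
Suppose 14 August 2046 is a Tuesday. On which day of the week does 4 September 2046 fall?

Tuesday

August 2046: 31 − 14 = 17 days remain.
September 1–4, 2046: 4 days.
Total: 17 + 4 = 21 days.
21 is a multiple of 7, so 4 September 2046 falls on the same weekday: Tuesday.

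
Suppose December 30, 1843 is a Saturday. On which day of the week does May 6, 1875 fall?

Day-of-year of December 30, 1843: 364.
Day-of-year of May 6, 1875: 126.
1843 has 365 days, so 365 − 364 = 1 days remain in 1843.
Full years 1844–1874: 23 common + 8 leap = 23×365 + 8×366 = 11323 days.
Total: 1 + 11323 + 126 = 11450 days.
11450 mod 7 = 5, so 5 days after Saturday is Thursday.

Thursday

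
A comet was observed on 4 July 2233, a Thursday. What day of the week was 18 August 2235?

July 2233: 31 − 4 = 27 days remain.
Then 24 full months totalling 730 days.
August 1–18, 2235: 18 days.
Total: 27 + 730 + 18 = 775 days.
775 mod 7 = 5, so 5 days after Thursday is Tuesday.

Tuesday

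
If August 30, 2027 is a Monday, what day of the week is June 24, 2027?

Count forward from the earlier date (June 24, 2027) to the later (August 30, 2027):
June 2027: 30 − 24 = 6 days remain.
Then July (31): 31 days.
August 1–30, 2027: 30 days.
Total: 6 + 31 + 30 = 67 days.
67 mod 7 = 4, so 4 days before Monday is Thursday.

Thursday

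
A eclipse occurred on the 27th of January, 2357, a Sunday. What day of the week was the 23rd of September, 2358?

Day-of-year of January 27, 2357: 27.
Day-of-year of September 23, 2358: 266.
2357 has 365 days, so 365 − 27 = 338 days remain in 2357.
Total: 338 + 266 = 604 days.
604 mod 7 = 2, so 2 days after Sunday is Tuesday.

Tuesday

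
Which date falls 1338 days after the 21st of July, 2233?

the 20th of March, 2237

Count 1338 days after July 21, 2233:
July 21, 2233 → July 21, 2234: 365 days.
July 21, 2234 → July 21, 2235: 365 days.
July 21, 2235 → July 21, 2236: 366 days (2236 is a leap year).
July 2236: 31 − 21 = 10 days remain.
Then August (31), September (30), October (31), November (30), December (31), January (31), February 2237 (28): 31 + 30 + 31 + 30 + 31 + 31 + 28 = 212 days.
March 1–20, 2237: 20 days.
Residual: 242 days.
Total: 1338 days.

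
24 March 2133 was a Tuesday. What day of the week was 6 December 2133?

March 2133: 31 − 24 = 7 days remain.
Then April (30), May (31), June (30), July (31), August (31), September (30), October (31), November (30): 30 + 31 + 30 + 31 + 31 + 30 + 31 + 30 = 244 days.
December 1–6, 2133: 6 days.
Total: 7 + 244 + 6 = 257 days.
257 mod 7 = 5, so 5 days after Tuesday is Sunday.

Sunday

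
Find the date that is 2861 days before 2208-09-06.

2200-11-06

Count 2861 days before September 6, 2208:
From November 6, 2200 to November 6, 2207: 7 years, of which 1 contains a Feb 29 — 6×365 + 1×366 = 2556 days.
November 2207: 30 − 6 = 24 days remain.
Then 9 full months totalling 275 days.
September 1–6, 2208: 6 days.
Residual: 305 days.
Total: 2861 days.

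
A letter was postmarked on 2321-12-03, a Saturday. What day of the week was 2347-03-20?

Day-of-year of December 3, 2321: 337.
Day-of-year of March 20, 2347: 79.
2321 has 365 days, so 365 − 337 = 28 days remain in 2321.
Full years 2322–2346: 19 common + 6 leap = 19×365 + 6×366 = 9131 days.
Total: 28 + 9131 + 79 = 9238 days.
9238 mod 7 = 5, so 5 days after Saturday is Thursday.

Thursday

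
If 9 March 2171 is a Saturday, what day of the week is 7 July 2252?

From March 9, 2171 to March 9, 2252: 81 years, of which 20 contain a Feb 29 — 61×365 + 20×366 = 29585 days.
(2200 is not a leap year (divisible by 100 but not 400).)
March 2252: 31 − 9 = 22 days remain.
Then April (30), May (31), June (30): 30 + 31 + 30 = 91 days.
July 1–7, 2252: 7 days.
Residual: 120 days.
Total: 29705 days.
29705 mod 7 = 4, so 4 days after Saturday is Wednesday.

Wednesday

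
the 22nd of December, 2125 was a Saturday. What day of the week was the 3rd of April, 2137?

Day-of-year of December 22, 2125: 356.
Day-of-year of April 3, 2137: 93.
2125 has 365 days, so 365 − 356 = 9 days remain in 2125.
Full years 2126–2136: 8 common + 3 leap = 8×365 + 3×366 = 4018 days.
Total: 9 + 4018 + 93 = 4120 days.
4120 mod 7 = 4, so 4 days after Saturday is Wednesday.

Wednesday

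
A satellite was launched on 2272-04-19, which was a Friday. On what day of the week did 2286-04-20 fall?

From April 19, 2272 to April 19, 2286: 14 years, of which 3 contain a Feb 29 — 11×365 + 3×366 = 5113 days.
Within April 2286: 20 − 19 = 1 day.
Total: 5114 days.
5114 mod 7 = 4, so 4 days after Friday is Tuesday.

Tuesday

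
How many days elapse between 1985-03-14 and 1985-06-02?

March 1985: 31 − 14 = 17 days remain.
Then April (30), May (31): 30 + 31 = 61 days.
June 1–2, 1985: 2 days.
Total: 17 + 61 + 2 = 80 days.

80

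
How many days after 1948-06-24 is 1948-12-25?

184

June 1948: 30 − 24 = 6 days remain.
Then July (31), August (31), September (30), October (31), November (30): 31 + 31 + 30 + 31 + 30 = 153 days.
December 1–25, 1948: 25 days.
Total: 6 + 153 + 25 = 184 days.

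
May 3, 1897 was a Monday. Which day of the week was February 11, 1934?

Sunday

From May 3, 1897 to May 3, 1933: 36 years, of which 8 contain a Feb 29 — 28×365 + 8×366 = 13148 days.
(1900 is not a leap year (divisible by 100 but not 400).)
May 1933: 31 − 3 = 28 days remain.
Then June (30), July (31), August (31), September (30), October (31), November (30), December (31), January (31): 30 + 31 + 31 + 30 + 31 + 30 + 31 + 31 = 245 days.
February 1–11, 1934: 11 days (1934 is not a leap year).
Residual: 284 days.
Total: 13432 days.
13432 mod 7 = 6, so 6 days after Monday is Sunday.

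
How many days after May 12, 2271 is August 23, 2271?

May 2271: 31 − 12 = 19 days remain.
Then June (30), July (31): 30 + 31 = 61 days.
August 1–23, 2271: 23 days.
Total: 19 + 61 + 23 = 103 days.

103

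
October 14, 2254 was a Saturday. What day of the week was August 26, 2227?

Sunday

Count forward from the earlier date (August 26, 2227) to the later (October 14, 2254):
Day-of-year of August 26, 2227: 238.
Day-of-year of October 14, 2254: 287.
2227 has 365 days, so 365 − 238 = 127 days remain in 2227.
Full years 2228–2253: 19 common + 7 leap = 19×365 + 7×366 = 9497 days.
Total: 127 + 9497 + 287 = 9911 days.
9911 mod 7 = 6, so 6 days before Saturday is Sunday.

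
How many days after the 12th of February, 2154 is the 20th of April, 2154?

67

February 2154: 28 − 12 = 16 days remain (2154 is not a leap year, so February has 28 days).
Then March (31): 31 days.
April 1–20, 2154: 20 days.
Total: 16 + 31 + 20 = 67 days.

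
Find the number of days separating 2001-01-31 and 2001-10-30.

January 2001: 31 − 31 = 0 days remain.
Then February 2001 (28), March (31), April (30), May (31), June (30), July (31), August (31), September (30): 28 + 31 + 30 + 31 + 30 + 31 + 31 + 30 = 242 days.
October 1–30, 2001: 30 days.
Total: 0 + 242 + 30 = 272 days.

272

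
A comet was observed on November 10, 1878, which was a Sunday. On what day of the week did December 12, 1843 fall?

Tuesday

Count forward from the earlier date (December 12, 1843) to the later (November 10, 1878):
Day-of-year of December 12, 1843: 346.
Day-of-year of November 10, 1878: 314.
1843 has 365 days, so 365 − 346 = 19 days remain in 1843.
Full years 1844–1877: 25 common + 9 leap = 25×365 + 9×366 = 12419 days.
Total: 19 + 12419 + 314 = 12752 days.
12752 mod 7 = 5, so 5 days before Sunday is Tuesday.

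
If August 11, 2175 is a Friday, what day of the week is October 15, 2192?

Monday

From August 11, 2175 to August 11, 2192: 17 years, of which 5 contain a Feb 29 — 12×365 + 5×366 = 6210 days.
August 2192: 31 − 11 = 20 days remain.
Then September (30): 30 days.
October 1–15, 2192: 15 days.
Residual: 65 days.
Total: 6275 days.
6275 mod 7 = 3, so 3 days after Friday is Monday.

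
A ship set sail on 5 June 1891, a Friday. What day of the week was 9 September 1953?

Wednesday

Day-of-year of June 5, 1891: 156.
Day-of-year of September 9, 1953: 252.
1891 has 365 days, so 365 − 156 = 209 days remain in 1891.
Full years 1892–1952: 46 common + 15 leap = 46×365 + 15×366 = 22280 days.
Total: 209 + 22280 + 252 = 22741 days.
22741 mod 7 = 5, so 5 days after Friday is Wednesday.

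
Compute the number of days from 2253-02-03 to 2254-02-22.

Day-of-year of February 3, 2253: 34.
Day-of-year of February 22, 2254: 53.
2253 has 365 days, so 365 − 34 = 331 days remain in 2253.
Total: 331 + 53 = 384 days.

384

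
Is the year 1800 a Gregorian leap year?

No

1800 is not a leap year (divisible by 100 but not 400).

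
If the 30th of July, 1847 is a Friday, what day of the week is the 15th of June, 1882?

Thursday

From July 30, 1847 to July 30, 1881: 34 years, of which 9 contain a Feb 29 — 25×365 + 9×366 = 12419 days.
July 1881: 31 − 30 = 1 day remains.
Then 10 full months totalling 304 days.
June 1–15, 1882: 15 days.
Residual: 320 days.
Total: 12739 days.
12739 mod 7 = 6, so 6 days after Friday is Thursday.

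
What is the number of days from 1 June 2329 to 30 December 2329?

June 2329: 30 − 1 = 29 days remain.
Then July (31), August (31), September (30), October (31), November (30): 31 + 31 + 30 + 31 + 30 = 153 days.
December 1–30, 2329: 30 days.
Total: 29 + 153 + 30 = 212 days.

212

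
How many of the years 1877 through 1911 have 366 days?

Years divisible by 4 in [1877, 1911]: 1880, 1884, 1888, 1892, 1896, 1900, 1904, 1908.
Of these, 1900 is divisible by 100 but not 400, so not leap.
Leap years: 8 − 1 = 7.

7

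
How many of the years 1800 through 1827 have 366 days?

6

Years divisible by 4 in [1800, 1827]: 1800, 1804, 1808, 1812, 1816, 1820, 1824.
Of these, 1800 is divisible by 100 but not 400, so not leap.
Leap years: 7 − 1 = 6.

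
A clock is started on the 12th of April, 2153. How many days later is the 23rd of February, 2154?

Day-of-year of April 12, 2153: 102.
Day-of-year of February 23, 2154: 54.
2153 has 365 days, so 365 − 102 = 263 days remain in 2153.
Total: 263 + 54 = 317 days.

317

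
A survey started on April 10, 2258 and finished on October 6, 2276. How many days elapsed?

6754

From April 10, 2258 to April 10, 2276: 18 years, of which 5 contain a Feb 29 — 13×365 + 5×366 = 6575 days.
April 2276: 30 − 10 = 20 days remain.
Then May (31), June (30), July (31), August (31), September (30): 31 + 30 + 31 + 31 + 30 = 153 days.
October 1–6, 2276: 6 days.
Residual: 179 days.
Total: 6754 days.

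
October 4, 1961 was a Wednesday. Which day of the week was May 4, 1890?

Sunday

Count forward from the earlier date (May 4, 1890) to the later (October 4, 1961):
From May 4, 1890 to May 4, 1961: 71 years, of which 17 contain a Feb 29 — 54×365 + 17×366 = 25932 days.
(1900 is not a leap year (divisible by 100 but not 400).)
May 1961: 31 − 4 = 27 days remain.
Then June (30), July (31), August (31), September (30): 30 + 31 + 31 + 30 = 122 days.
October 1–4, 1961: 4 days.
Residual: 153 days.
Total: 26085 days.
26085 mod 7 = 3, so 3 days before Wednesday is Sunday.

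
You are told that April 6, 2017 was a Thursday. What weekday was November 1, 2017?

Wednesday

April 2017: 30 − 6 = 24 days remain.
Then May (31), June (30), July (31), August (31), September (30), October (31): 31 + 30 + 31 + 31 + 30 + 31 = 184 days.
November 1, 2017: 1 day.
Total: 24 + 184 + 1 = 209 days.
209 mod 7 = 6, so 6 days after Thursday is Wednesday.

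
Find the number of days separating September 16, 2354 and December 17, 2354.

September 2354: 30 − 16 = 14 days remain.
Then October (31), November (30): 31 + 30 = 61 days.
December 1–17, 2354: 17 days.
Total: 14 + 61 + 17 = 92 days.

92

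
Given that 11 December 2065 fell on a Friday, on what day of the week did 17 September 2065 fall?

Thursday

Count forward from the earlier date (September 17, 2065) to the later (December 11, 2065):
September 2065: 30 − 17 = 13 days remain.
Then October (31), November (30): 31 + 30 = 61 days.
December 1–11, 2065: 11 days.
Total: 13 + 61 + 11 = 85 days.
85 mod 7 = 1, so 1 day before Friday is Thursday.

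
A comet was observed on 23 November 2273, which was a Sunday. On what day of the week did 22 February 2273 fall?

Count forward from the earlier date (February 22, 2273) to the later (November 23, 2273):
February 2273: 28 − 22 = 6 days remain (2273 is not a leap year, so February has 28 days).
Then March (31), April (30), May (31), June (30), July (31), August (31), September (30), October (31): 31 + 30 + 31 + 30 + 31 + 31 + 30 + 31 = 245 days.
November 1–23, 2273: 23 days.
Total: 6 + 245 + 23 = 274 days.
274 mod 7 = 1, so 1 day before Sunday is Saturday.

Saturday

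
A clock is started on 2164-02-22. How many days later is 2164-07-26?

February 2164: 29 − 22 = 7 days remain (2164 is a leap year, so February has 29 days).
Then March (31), April (30), May (31), June (30): 31 + 30 + 31 + 30 = 122 days.
July 1–26, 2164: 26 days.
Total: 7 + 122 + 26 = 155 days.

155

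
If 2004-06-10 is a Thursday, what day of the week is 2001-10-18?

Thursday

Count forward from the earlier date (October 18, 2001) to the later (June 10, 2004):
October 18, 2001 → October 18, 2002: 365 days.
October 18, 2002 → October 18, 2003: 365 days.
October 2003: 31 − 18 = 13 days remain.
Then November (30), December (31), January (31), February 2004 (29), March (31), April (30), May (31): 30 + 31 + 31 + 29 + 31 + 30 + 31 = 213 days.
June 1–10, 2004: 10 days.
Residual: 236 days.
Total: 966 days.
966 is a multiple of 7, so 2001-10-18 falls on the same weekday: Thursday.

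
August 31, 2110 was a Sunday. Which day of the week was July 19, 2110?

Count forward from the earlier date (July 19, 2110) to the later (August 31, 2110):
July 2110: 31 − 19 = 12 days remain.
August 1–31, 2110: 31 days.
Total: 12 + 31 = 43 days.
43 mod 7 = 1, so 1 day before Sunday is Saturday.

Saturday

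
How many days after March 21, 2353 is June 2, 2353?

73

March 2353: 31 − 21 = 10 days remain.
Then April (30), May (31): 30 + 31 = 61 days.
June 1–2, 2353: 2 days.
Total: 10 + 61 + 2 = 73 days.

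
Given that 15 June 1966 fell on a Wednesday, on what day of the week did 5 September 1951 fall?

Wednesday

Count forward from the earlier date (September 5, 1951) to the later (June 15, 1966):
From September 5, 1951 to September 5, 1965: 14 years, of which 4 contain a Feb 29 — 10×365 + 4×366 = 5114 days.
September 1965: 30 − 5 = 25 days remain.
Then October (31), November (30), December (31), January (31), February 1966 (28), March (31), April (30), May (31): 31 + 30 + 31 + 31 + 28 + 31 + 30 + 31 = 243 days.
June 1–15, 1966: 15 days.
Residual: 283 days.
Total: 5397 days.
5397 is a multiple of 7, so 5 September 1951 falls on the same weekday: Wednesday.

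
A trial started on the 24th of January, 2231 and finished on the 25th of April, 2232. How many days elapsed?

457

Day-of-year of January 24, 2231: 24.
Day-of-year of April 25, 2232: 116.
2231 has 365 days, so 365 − 24 = 341 days remain in 2231.
Total: 341 + 116 = 457 days.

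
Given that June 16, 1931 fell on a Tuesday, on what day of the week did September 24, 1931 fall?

June 1931: 30 − 16 = 14 days remain.
Then July (31), August (31): 31 + 31 = 62 days.
September 1–24, 1931: 24 days.
Total: 14 + 62 + 24 = 100 days.
100 mod 7 = 2, so 2 days after Tuesday is Thursday.

Thursday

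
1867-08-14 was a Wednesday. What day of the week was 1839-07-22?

Monday

Count forward from the earlier date (July 22, 1839) to the later (August 14, 1867):
From July 22, 1839 to July 22, 1867: 28 years, of which 7 contain a Feb 29 — 21×365 + 7×366 = 10227 days.
July 1867: 31 − 22 = 9 days remain.
August 1–14, 1867: 14 days.
Residual: 23 days.
Total: 10250 days.
10250 mod 7 = 2, so 2 days before Wednesday is Monday.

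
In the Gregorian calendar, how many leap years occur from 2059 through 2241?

44

Years divisible by 4: 2060, 2064, …, 2240 — 46 in all.
Of these, 2100, 2200 are divisible by 100 but not 400, so not leap.
Leap years: 46 − 2 = 44.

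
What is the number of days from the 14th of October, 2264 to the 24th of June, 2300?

Day-of-year of October 14, 2264: 288.
Day-of-year of June 24, 2300: 175.
2264 has 366 days, so 366 − 288 = 78 days remain in 2264.
Full years 2265–2299: 27 common + 8 leap = 27×365 + 8×366 = 12783 days.
Total: 78 + 12783 + 175 = 13036 days.

13036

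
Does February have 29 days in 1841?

1841 is not a leap year.

No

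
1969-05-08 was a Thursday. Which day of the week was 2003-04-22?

Day-of-year of May 8, 1969: 128.
Day-of-year of April 22, 2003: 112.
1969 has 365 days, so 365 − 128 = 237 days remain in 1969.
Full years 1970–2002: 25 common + 8 leap = 25×365 + 8×366 = 12053 days.
Total: 237 + 12053 + 112 = 12402 days.
12402 mod 7 = 5, so 5 days after Thursday is Tuesday.

Tuesday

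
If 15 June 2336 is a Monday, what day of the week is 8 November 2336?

June 2336: 30 − 15 = 15 days remain.
Then July (31), August (31), September (30), October (31): 31 + 31 + 30 + 31 = 123 days.
November 1–8, 2336: 8 days.
Total: 15 + 123 + 8 = 146 days.
146 mod 7 = 6, so 6 days after Monday is Sunday.

Sunday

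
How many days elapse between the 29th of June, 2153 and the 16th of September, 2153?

June 2153: 30 − 29 = 1 day remains.
Then July (31), August (31): 31 + 31 = 62 days.
September 1–16, 2153: 16 days.
Total: 1 + 62 + 16 = 79 days.

79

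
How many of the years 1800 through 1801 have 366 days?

0

Years divisible by 4 in [1800, 1801]: 1800.
Of these, 1800 is divisible by 100 but not 400, so not leap.
Leap years: 1 − 1 = 0.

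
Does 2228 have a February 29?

Yes

2228 is a leap year.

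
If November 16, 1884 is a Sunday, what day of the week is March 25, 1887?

Friday

Day-of-year of November 16, 1884: 321.
Day-of-year of March 25, 1887: 84.
1884 has 366 days, so 366 − 321 = 45 days remain in 1884.
Full years: 1885: 365; 1886: 365. Sum = 730.
Total: 45 + 730 + 84 = 859 days.
859 mod 7 = 5, so 5 days after Sunday is Friday.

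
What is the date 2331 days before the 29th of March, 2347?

the 9th of November, 2340

Count 2331 days before March 29, 2347:
Day-of-year of November 9, 2340: 314.
Day-of-year of March 29, 2347: 88.
2340 has 366 days, so 366 − 314 = 52 days remain in 2340.
Full years: 2341: 365; 2342: 365; 2343: 365; 2344: 366; 2345: 365; 2346: 365. Sum = 2191.
Total: 52 + 2191 + 88 = 2331 days.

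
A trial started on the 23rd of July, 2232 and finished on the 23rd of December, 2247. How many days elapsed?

Day-of-year of July 23, 2232: 205.
Day-of-year of December 23, 2247: 357.
2232 has 366 days, so 366 − 205 = 161 days remain in 2232.
Full years 2233–2246: 11 common + 3 leap = 11×365 + 3×366 = 5113 days.
Total: 161 + 5113 + 357 = 5631 days.

5631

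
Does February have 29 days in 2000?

2000 is a leap year (divisible by 400).

Yes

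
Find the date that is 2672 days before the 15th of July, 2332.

the 22nd of March, 2325

Count 2672 days before July 15, 2332:
Day-of-year of March 22, 2325: 81.
Day-of-year of July 15, 2332: 197.
2325 has 365 days, so 365 − 81 = 284 days remain in 2325.
Full years: 2326: 365; 2327: 365; 2328: 366; 2329: 365; 2330: 365; 2331: 365. Sum = 2191.
Total: 284 + 2191 + 197 = 2672 days.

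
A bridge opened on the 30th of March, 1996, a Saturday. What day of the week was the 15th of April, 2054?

Day-of-year of March 30, 1996: 90.
Day-of-year of April 15, 2054: 105.
1996 has 366 days, so 366 − 90 = 276 days remain in 1996.
Full years 1997–2053: 43 common + 14 leap = 43×365 + 14×366 = 20819 days.
Total: 276 + 20819 + 105 = 21200 days.
21200 mod 7 = 4, so 4 days after Saturday is Wednesday.

Wednesday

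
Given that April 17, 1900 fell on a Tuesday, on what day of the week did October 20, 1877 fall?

Saturday

Count forward from the earlier date (October 20, 1877) to the later (April 17, 1900):
From October 20, 1877 to October 20, 1899: 22 years, of which 5 contain a Feb 29 — 17×365 + 5×366 = 8035 days.
October 1899: 31 − 20 = 11 days remain.
Then November (30), December (31), January (31), February 1900 (28), March (31): 30 + 31 + 31 + 28 + 31 = 151 days.
April 1–17, 1900: 17 days.
Residual: 179 days.
Total: 8214 days.
8214 mod 7 = 3, so 3 days before Tuesday is Saturday.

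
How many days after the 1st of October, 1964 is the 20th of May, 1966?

596

October 1964: 31 − 1 = 30 days remain.
Then 18 full months totalling 546 days.
May 1–20, 1966: 20 days.
Total: 30 + 546 + 20 = 596 days.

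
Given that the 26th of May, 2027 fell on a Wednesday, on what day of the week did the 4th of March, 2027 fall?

Thursday

Count forward from the earlier date (March 4, 2027) to the later (May 26, 2027):
March 2027: 31 − 4 = 27 days remain.
Then April (30): 30 days.
May 1–26, 2027: 26 days.
Total: 27 + 30 + 26 = 83 days.
83 mod 7 = 6, so 6 days before Wednesday is Thursday.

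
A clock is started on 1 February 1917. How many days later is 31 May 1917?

119

February 1917: 28 − 1 = 27 days remain (1917 is not a leap year, so February has 28 days).
Then March (31), April (30): 31 + 30 = 61 days.
May 1–31, 1917: 31 days.
Total: 27 + 61 + 31 = 119 days.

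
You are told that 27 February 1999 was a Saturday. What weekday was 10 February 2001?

February 27, 1999 → February 27, 2000: 365 days.
February 2000: 29 − 27 = 2 days remain (2000 is a leap year (divisible by 400), so February has 29 days).
Then 11 full months totalling 337 days.
February 1–10, 2001: 10 days (2001 is not a leap year).
Residual: 349 days.
Total: 714 days.
714 is a multiple of 7, so 10 February 2001 falls on the same weekday: Saturday.

Saturday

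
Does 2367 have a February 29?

2367 is not a leap year.

No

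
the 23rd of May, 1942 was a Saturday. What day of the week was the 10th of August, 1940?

Count forward from the earlier date (August 10, 1940) to the later (May 23, 1942):
August 10, 1940 → August 10, 1941: 365 days.
August 1941: 31 − 10 = 21 days remain.
Then September (30), October (31), November (30), December (31), January (31), February 1942 (28), March (31), April (30): 30 + 31 + 30 + 31 + 31 + 28 + 31 + 30 = 242 days.
May 1–23, 1942: 23 days.
Residual: 286 days.
Total: 651 days.
651 is a multiple of 7, so the 10th of August, 1940 falls on the same weekday: Saturday.

Saturday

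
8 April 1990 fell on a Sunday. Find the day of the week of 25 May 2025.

From April 8, 1990 to April 8, 2025: 35 years, of which 9 contain a Feb 29 — 26×365 + 9×366 = 12784 days.
(2000 is a leap year (divisible by 400).)
April 2025: 30 − 8 = 22 days remain.
May 1–25, 2025: 25 days.
Residual: 47 days.
Total: 12831 days.
12831 is a multiple of 7, so 25 May 2025 falls on the same weekday: Sunday.

Sunday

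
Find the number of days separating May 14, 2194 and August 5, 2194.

May 2194: 31 − 14 = 17 days remain.
Then June (30), July (31): 30 + 31 = 61 days.
August 1–5, 2194: 5 days.
Total: 17 + 61 + 5 = 83 days.

83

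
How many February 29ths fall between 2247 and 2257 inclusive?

3

Years divisible by 4 in [2247, 2257]: 2248, 2252, 2256.
No century exceptions apply. Count: 3.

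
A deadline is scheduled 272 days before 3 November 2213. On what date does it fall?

4 February 2213

Count 272 days before November 3, 2213:
February 2213: 28 − 4 = 24 days remain (2213 is not a leap year, so February has 28 days).
Then March (31), April (30), May (31), June (30), July (31), August (31), September (30), October (31): 31 + 30 + 31 + 30 + 31 + 31 + 30 + 31 = 245 days.
November 1–3, 2213: 3 days.
Total: 24 + 245 + 3 = 272 days.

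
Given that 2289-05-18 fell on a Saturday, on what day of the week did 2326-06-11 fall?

Day-of-year of May 18, 2289: 138.
Day-of-year of June 11, 2326: 162.
2289 has 365 days, so 365 − 138 = 227 days remain in 2289.
Full years 2290–2325: 28 common + 8 leap = 28×365 + 8×366 = 13148 days.
Total: 227 + 13148 + 162 = 13537 days.
13537 mod 7 = 6, so 6 days after Saturday is Friday.

Friday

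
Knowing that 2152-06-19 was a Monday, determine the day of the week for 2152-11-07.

June 2152: 30 − 19 = 11 days remain.
Then July (31), August (31), September (30), October (31): 31 + 31 + 30 + 31 = 123 days.
November 1–7, 2152: 7 days.
Total: 11 + 123 + 7 = 141 days.
141 mod 7 = 1, so 1 day after Monday is Tuesday.

Tuesday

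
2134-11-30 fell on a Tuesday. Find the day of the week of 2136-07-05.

Thursday

November 2134: 30 − 30 = 0 days remain.
Then 19 full months totalling 578 days.
July 1–5, 2136: 5 days.
Total: 0 + 578 + 5 = 583 days.
583 mod 7 = 2, so 2 days after Tuesday is Thursday.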